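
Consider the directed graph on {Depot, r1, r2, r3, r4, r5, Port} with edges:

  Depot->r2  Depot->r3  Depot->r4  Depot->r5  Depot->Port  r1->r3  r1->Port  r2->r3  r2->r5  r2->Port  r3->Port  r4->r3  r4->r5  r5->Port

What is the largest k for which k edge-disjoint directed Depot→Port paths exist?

Assign every edge capacity 1; by Menger, the answer equals the max flow.
Path Depot→Port (+1); total 1.
Path Depot→r2→Port (+1); total 2.
Path Depot→r3→Port (+1); total 3.
Path Depot→r5→Port (+1); total 4.
No residual Depot→Port path; max flow = 4.
Certifying cut of size 4: {Depot→Port, Depot→r2, r3→Port, r5→Port}.

4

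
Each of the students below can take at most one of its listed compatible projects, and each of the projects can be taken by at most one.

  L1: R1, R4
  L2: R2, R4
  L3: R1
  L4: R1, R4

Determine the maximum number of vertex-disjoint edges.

3

Unit-capacity flow: source→left, listed edges, right→sink; max matching = max flow.
Augmenting path L1→R1 (+1); matched 1.
Augmenting path L2→R2 (+1); matched 2.
Augmenting path L4→R4 (+1); matched 3.
No augmenting path remains; maximum matching = 3.
König certificate: {L2, R1, R4} is a vertex cover of size 3 (every listed pair touches it), so no matching can be larger.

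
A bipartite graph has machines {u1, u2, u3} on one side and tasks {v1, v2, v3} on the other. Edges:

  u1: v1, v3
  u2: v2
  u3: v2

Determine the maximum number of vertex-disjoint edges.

Unit-capacity flow: source→left, listed edges, right→sink; max matching = max flow.
Augmenting path u1→v1 (+1); matched 1.
Augmenting path u2→v2 (+1); matched 2.
No augmenting path remains; maximum matching = 2.
König certificate: {u1, v2} is a vertex cover of size 2 (every listed pair touches it), so no matching can be larger.

2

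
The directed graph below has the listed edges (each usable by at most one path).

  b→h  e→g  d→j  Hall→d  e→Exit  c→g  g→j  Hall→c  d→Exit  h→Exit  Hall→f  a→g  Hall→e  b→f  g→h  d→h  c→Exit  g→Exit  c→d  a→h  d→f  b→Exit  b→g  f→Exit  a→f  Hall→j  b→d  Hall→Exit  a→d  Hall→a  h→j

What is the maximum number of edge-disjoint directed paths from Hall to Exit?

Assign every edge capacity 1; by Menger, the answer equals the max flow.
Path Hall→Exit (+1); total 1.
Path Hall→c→Exit (+1); total 2.
Path Hall→d→Exit (+1); total 3.
Path Hall→e→Exit (+1); total 4.
Path Hall→f→Exit (+1); total 5.
Path Hall→a→g→Exit (+1); total 6.
No residual Hall→Exit path; max flow = 6.
Certifying cut of size 6: {Hall→Exit, Hall→a, Hall→c, Hall→d, Hall→e, Hall→f}.

6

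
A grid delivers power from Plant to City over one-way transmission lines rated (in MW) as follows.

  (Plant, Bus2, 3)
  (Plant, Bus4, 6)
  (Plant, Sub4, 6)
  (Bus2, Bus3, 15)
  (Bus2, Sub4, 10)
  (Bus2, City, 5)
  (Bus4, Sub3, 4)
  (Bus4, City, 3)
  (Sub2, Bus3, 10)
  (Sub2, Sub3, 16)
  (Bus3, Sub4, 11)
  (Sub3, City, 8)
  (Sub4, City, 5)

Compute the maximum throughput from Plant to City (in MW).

14

Augment Plant→Bus2→City: bottleneck 3, flow now 3.
Augment Plant→Bus4→City: bottleneck 3, flow now 6.
Augment Plant→Sub4→City: bottleneck 5, flow now 11.
Augment Plant→Bus4→Sub3→City: bottleneck 3, flow now 14.
No augmenting path remains; maximum flow = 14.
In the residual graph, reachable from Plant: {Plant, Sub4}.
Min-cut edges: Plant→Bus2 (3), Plant→Bus4 (6), Sub4→City (5); capacity 3 + 6 + 5 = 14.
This cut is saturated, so no flow can exceed 14.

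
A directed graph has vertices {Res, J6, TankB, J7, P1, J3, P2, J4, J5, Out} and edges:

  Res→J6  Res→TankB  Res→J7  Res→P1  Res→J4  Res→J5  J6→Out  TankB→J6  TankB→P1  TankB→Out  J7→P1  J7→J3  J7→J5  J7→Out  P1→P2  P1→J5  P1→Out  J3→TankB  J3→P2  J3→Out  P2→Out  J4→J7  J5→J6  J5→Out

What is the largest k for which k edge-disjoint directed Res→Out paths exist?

Assign every edge capacity 1; by Menger, the answer equals the max flow.
Path Res→J6→Out (+1); total 1.
Path Res→TankB→Out (+1); total 2.
Path Res→J7→Out (+1); total 3.
Path Res→P1→Out (+1); total 4.
Path Res→J5→Out (+1); total 5.
Path Res→J4→J7→J3→Out (+1); total 6.
No residual Res→Out path; max flow = 6.
Certifying cut of size 6: {Res→J4, Res→J5, Res→J6, Res→J7, Res→P1, Res→TankB}.

6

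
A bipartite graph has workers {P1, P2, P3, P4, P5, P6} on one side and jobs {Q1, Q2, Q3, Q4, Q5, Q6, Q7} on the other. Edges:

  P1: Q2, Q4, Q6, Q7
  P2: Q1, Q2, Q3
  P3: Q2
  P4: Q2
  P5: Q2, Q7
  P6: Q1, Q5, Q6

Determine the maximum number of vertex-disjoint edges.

5

Unit-capacity flow: source→left, listed edges, right→sink; max matching = max flow.
Augmenting path P1→Q2 (+1); matched 1.
Augmenting path P2→Q1 (+1); matched 2.
Augmenting path P5→Q7 (+1); matched 3.
Augmenting path P6→Q5 (+1); matched 4.
Augmenting path P3→Q2→P1→Q4 (+1); matched 5.
No augmenting path remains; maximum matching = 5.
König certificate: {P1, P2, P5, P6, Q2} is a vertex cover of size 5 (every listed pair touches it), so no matching can be larger.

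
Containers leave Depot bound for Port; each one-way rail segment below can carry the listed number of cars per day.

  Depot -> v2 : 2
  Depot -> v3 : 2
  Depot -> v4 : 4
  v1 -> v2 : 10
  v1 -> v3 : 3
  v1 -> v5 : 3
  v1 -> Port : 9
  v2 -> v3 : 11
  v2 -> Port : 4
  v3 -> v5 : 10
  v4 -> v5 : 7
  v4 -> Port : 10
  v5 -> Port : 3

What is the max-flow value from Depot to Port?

8

Augment Depot→v2→Port: bottleneck 2, flow now 2.
Augment Depot→v4→Port: bottleneck 4, flow now 6.
Augment Depot→v3→v5→Port: bottleneck 2, flow now 8.
No augmenting path remains; maximum flow = 8.
In the residual graph, reachable from Depot: {Depot}.
Min-cut edges: Depot→v2 (2), Depot→v3 (2), Depot→v4 (4); capacity 2 + 2 + 4 = 8.
This cut is saturated, so no flow can exceed 8.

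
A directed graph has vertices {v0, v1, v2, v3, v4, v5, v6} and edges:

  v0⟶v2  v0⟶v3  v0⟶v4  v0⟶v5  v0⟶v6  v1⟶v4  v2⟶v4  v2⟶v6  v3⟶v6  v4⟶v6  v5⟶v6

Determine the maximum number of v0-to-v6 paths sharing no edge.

5

Assign every edge capacity 1; by Menger, the answer equals the max flow.
Path v0→v6 (+1); total 1.
Path v0→v2→v6 (+1); total 2.
Path v0→v3→v6 (+1); total 3.
Path v0→v4→v6 (+1); total 4.
Path v0→v5→v6 (+1); total 5.
No residual v0→v6 path; max flow = 5.
Certifying cut of size 5: {v0→v2, v0→v3, v0→v4, v0→v5, v0→v6}.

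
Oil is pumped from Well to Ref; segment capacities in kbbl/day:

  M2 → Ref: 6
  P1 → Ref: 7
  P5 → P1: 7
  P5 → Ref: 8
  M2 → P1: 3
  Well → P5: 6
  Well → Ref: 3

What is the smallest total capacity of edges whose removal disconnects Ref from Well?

Augment Well→Ref: bottleneck 3, flow now 3.
Augment Well→P5→Ref: bottleneck 6, flow now 9.
No augmenting path remains; maximum flow = 9.
By max-flow min-cut, the minimum cut capacity equals the max flow.
In the residual graph, reachable from Well: {Well}.
Min-cut edges: Well→P5 (6), Well→Ref (3); capacity 6 + 3 = 9.

9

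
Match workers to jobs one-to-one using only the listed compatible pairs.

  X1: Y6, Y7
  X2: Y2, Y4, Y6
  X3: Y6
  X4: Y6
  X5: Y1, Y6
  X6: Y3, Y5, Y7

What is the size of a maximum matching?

5

Unit-capacity flow: source→left, listed edges, right→sink; max matching = max flow.
Augmenting path X1→Y6 (+1); matched 1.
Augmenting path X2→Y2 (+1); matched 2.
Augmenting path X5→Y1 (+1); matched 3.
Augmenting path X6→Y3 (+1); matched 4.
Augmenting path X3→Y6→X1→Y7 (+1); matched 5.
No augmenting path remains; maximum matching = 5.
König certificate: {X1, X2, X5, X6, Y6} is a vertex cover of size 5 (every listed pair touches it), so no matching can be larger.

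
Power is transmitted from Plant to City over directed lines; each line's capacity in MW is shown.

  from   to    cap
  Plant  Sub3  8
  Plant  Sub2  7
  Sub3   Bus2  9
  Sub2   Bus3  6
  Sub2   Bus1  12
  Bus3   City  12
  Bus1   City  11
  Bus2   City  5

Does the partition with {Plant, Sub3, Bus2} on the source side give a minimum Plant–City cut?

Yes — it is a minimum cut (capacity 12).

Given cut capacity: 7 + 5 = 12.
Augment Plant→Sub3→Bus2→City: bottleneck 5, flow now 5.
Augment Plant→Sub2→Bus3→City: bottleneck 6, flow now 11.
Augment Plant→Sub2→Bus1→City: bottleneck 1, flow now 12.
No augmenting path remains; maximum flow = 12.
Cut capacity 12 equals the max flow, so it is a minimum cut.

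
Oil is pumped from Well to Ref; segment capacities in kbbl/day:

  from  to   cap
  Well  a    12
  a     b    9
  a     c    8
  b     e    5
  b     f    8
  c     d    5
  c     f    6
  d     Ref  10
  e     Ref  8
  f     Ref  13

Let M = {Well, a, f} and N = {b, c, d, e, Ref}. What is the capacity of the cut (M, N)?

Edges leaving {Well, a, f}: a→b (9), a→c (8), f→Ref (13).
Cut capacity = 9 + 8 + 13 = 30.

30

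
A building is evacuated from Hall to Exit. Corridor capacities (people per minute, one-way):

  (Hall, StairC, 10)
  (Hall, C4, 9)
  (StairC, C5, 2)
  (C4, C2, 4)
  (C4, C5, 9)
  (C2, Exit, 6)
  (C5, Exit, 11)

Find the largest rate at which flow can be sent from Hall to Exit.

11

Augment Hall→StairC→C5→Exit: bottleneck 2, flow now 2.
Augment Hall→C4→C2→Exit: bottleneck 4, flow now 6.
Augment Hall→C4→C5→Exit: bottleneck 5, flow now 11.
No augmenting path remains; maximum flow = 11.
In the residual graph, reachable from Hall: {Hall, StairC}.
Min-cut edges: Hall→C4 (9), StairC→C5 (2); capacity 9 + 2 = 11.
This cut is saturated, so no flow can exceed 11.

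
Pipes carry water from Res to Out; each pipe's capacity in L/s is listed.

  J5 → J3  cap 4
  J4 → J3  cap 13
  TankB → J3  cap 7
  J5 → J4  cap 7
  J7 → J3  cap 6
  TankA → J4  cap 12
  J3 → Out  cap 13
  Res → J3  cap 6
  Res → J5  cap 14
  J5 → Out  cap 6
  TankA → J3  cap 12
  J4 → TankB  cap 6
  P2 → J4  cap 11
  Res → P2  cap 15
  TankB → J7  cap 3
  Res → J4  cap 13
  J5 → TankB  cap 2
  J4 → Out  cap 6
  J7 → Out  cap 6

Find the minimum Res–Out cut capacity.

28

Augment Res→J5→Out: bottleneck 6, flow now 6.
Augment Res→J4→Out: bottleneck 6, flow now 12.
Augment Res→J3→Out: bottleneck 6, flow now 18.
Augment Res→J5→J3→Out: bottleneck 4, flow now 22.
Augment Res→J4→J3→Out: bottleneck 3, flow now 25.
Augment Res→J5→TankB→J7→Out: bottleneck 2, flow now 27.
Augment Res→J4→TankB→J7→Out: bottleneck 1, flow now 28.
No augmenting path remains; maximum flow = 28.
By max-flow min-cut, the minimum cut capacity equals the max flow.
In the residual graph, reachable from Res: {Res, J5, P2, J4, TankB, J3}.
Min-cut edges: J5→Out (6), J4→Out (6), TankB→J7 (3), J3→Out (13); capacity 6 + 6 + 3 + 13 = 28.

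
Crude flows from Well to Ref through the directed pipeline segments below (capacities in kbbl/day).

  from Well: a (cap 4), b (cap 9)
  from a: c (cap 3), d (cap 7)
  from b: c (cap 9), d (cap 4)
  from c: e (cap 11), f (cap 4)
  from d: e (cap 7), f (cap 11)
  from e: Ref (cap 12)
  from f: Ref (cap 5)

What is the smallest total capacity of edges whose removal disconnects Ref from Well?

Augment Well→a→c→e→Ref: bottleneck 3, flow now 3.
Augment Well→a→d→e→Ref: bottleneck 1, flow now 4.
Augment Well→b→c→e→Ref: bottleneck 8, flow now 12.
Augment Well→b→c→f→Ref: bottleneck 1, flow now 13.
No augmenting path remains; maximum flow = 13.
By max-flow min-cut, the minimum cut capacity equals the max flow.
In the residual graph, reachable from Well: {Well}.
Min-cut edges: Well→a (4), Well→b (9); capacity 4 + 9 = 13.

13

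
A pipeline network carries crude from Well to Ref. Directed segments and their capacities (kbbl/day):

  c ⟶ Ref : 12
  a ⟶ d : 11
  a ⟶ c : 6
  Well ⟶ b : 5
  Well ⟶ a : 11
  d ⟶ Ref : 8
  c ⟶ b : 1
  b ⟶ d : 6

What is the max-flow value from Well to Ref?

Augment Well→a→c→Ref: bottleneck 6, flow now 6.
Augment Well→a→d→Ref: bottleneck 5, flow now 11.
Augment Well→b→d→Ref: bottleneck 3, flow now 14.
No augmenting path remains; maximum flow = 14.
In the residual graph, reachable from Well: {Well, a, b, d}.
Min-cut edges: a→c (6), d→Ref (8); capacity 6 + 8 = 14.
This cut is saturated, so no flow can exceed 14.

14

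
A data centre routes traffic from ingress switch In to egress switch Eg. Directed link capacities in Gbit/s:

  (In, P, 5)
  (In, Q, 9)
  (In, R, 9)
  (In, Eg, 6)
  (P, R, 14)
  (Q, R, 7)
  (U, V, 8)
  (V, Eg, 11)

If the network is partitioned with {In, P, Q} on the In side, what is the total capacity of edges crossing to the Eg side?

36

Edges leaving {In, P, Q}: In→R (9), In→Eg (6), P→R (14), Q→R (7).
Cut capacity = 9 + 6 + 14 + 7 = 36.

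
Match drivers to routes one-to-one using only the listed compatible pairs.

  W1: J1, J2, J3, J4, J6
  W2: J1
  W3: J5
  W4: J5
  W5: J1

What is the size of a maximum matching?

3

Unit-capacity flow: source→left, listed edges, right→sink; max matching = max flow.
Augmenting path W1→J1 (+1); matched 1.
Augmenting path W3→J5 (+1); matched 2.
Augmenting path W2→J1→W1→J2 (+1); matched 3.
No augmenting path remains; maximum matching = 3.
König certificate: {W1, J1, J5} is a vertex cover of size 3 (every listed pair touches it), so no matching can be larger.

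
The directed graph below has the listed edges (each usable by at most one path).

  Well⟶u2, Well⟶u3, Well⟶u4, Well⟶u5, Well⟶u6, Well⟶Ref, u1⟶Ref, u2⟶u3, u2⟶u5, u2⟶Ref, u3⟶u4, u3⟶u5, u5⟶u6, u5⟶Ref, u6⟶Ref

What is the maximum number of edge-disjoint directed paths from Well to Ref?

4

Assign every edge capacity 1; by Menger, the answer equals the max flow.
Path Well→Ref (+1); total 1.
Path Well→u2→Ref (+1); total 2.
Path Well→u5→Ref (+1); total 3.
Path Well→u6→Ref (+1); total 4.
No residual Well→Ref path; max flow = 4.
Certifying cut of size 4: {Well→Ref, Well→u2, u5→Ref, u6→Ref}.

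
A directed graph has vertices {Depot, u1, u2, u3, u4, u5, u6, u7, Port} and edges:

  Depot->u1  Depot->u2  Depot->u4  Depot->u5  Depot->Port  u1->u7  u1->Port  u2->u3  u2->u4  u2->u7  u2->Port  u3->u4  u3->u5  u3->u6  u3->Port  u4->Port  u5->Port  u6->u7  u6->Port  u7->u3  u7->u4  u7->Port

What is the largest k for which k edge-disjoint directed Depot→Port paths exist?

Assign every edge capacity 1; by Menger, the answer equals the max flow.
Path Depot→Port (+1); total 1.
Path Depot→u1→Port (+1); total 2.
Path Depot→u2→Port (+1); total 3.
Path Depot→u4→Port (+1); total 4.
Path Depot→u5→Port (+1); total 5.
No residual Depot→Port path; max flow = 5.
Certifying cut of size 5: {Depot→Port, Depot→u1, Depot→u2, Depot→u4, Depot→u5}.

5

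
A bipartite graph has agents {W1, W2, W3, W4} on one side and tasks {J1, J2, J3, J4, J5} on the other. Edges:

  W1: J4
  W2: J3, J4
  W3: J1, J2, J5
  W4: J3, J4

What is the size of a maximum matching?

Unit-capacity flow: source→left, listed edges, right→sink; max matching = max flow.
Augmenting path W1→J4 (+1); matched 1.
Augmenting path W2→J3 (+1); matched 2.
Augmenting path W3→J1 (+1); matched 3.
No augmenting path remains; maximum matching = 3.
König certificate: {W3, J3, J4} is a vertex cover of size 3 (every listed pair touches it), so no matching can be larger.

3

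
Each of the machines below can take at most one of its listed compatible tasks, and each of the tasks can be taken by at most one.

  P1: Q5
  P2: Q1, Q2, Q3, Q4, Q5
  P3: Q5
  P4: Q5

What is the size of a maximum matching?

2

Unit-capacity flow: source→left, listed edges, right→sink; max matching = max flow.
Augmenting path P1→Q5 (+1); matched 1.
Augmenting path P2→Q1 (+1); matched 2.
No augmenting path remains; maximum matching = 2.
König certificate: {P2, Q5} is a vertex cover of size 2 (every listed pair touches it), so no matching can be larger.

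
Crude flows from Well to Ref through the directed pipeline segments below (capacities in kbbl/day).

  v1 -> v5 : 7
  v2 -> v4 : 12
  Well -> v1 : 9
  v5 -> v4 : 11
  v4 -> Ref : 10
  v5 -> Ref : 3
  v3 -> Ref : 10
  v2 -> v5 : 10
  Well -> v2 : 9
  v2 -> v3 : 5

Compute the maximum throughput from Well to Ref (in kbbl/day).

16

Augment Well→v1→v5→Ref: bottleneck 3, flow now 3.
Augment Well→v2→v3→Ref: bottleneck 5, flow now 8.
Augment Well→v2→v4→Ref: bottleneck 4, flow now 12.
Augment Well→v1→v5→v4→Ref: bottleneck 4, flow now 16.
No augmenting path remains; maximum flow = 16.
In the residual graph, reachable from Well: {Well, v1}.
Min-cut edges: Well→v2 (9), v1→v5 (7); capacity 9 + 7 = 16.
This cut is saturated, so no flow can exceed 16.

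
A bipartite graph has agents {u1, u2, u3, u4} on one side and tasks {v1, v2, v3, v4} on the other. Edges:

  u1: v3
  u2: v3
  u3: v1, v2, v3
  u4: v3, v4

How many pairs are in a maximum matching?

3

Unit-capacity flow: source→left, listed edges, right→sink; max matching = max flow.
Augmenting path u1→v3 (+1); matched 1.
Augmenting path u3→v1 (+1); matched 2.
Augmenting path u4→v4 (+1); matched 3.
No augmenting path remains; maximum matching = 3.
König certificate: {u3, u4, v3} is a vertex cover of size 3 (every listed pair touches it), so no matching can be larger.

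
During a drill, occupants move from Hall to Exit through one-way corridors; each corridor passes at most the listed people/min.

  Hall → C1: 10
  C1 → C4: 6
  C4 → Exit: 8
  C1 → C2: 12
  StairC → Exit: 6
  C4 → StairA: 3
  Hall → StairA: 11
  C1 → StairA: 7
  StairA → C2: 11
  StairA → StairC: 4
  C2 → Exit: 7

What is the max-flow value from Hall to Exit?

17

Augment Hall→C1→C4→Exit: bottleneck 6, flow now 6.
Augment Hall→C1→C2→Exit: bottleneck 4, flow now 10.
Augment Hall→StairA→StairC→Exit: bottleneck 4, flow now 14.
Augment Hall→StairA→C2→Exit: bottleneck 3, flow now 17.
No augmenting path remains; maximum flow = 17.
In the residual graph, reachable from Hall: {Hall, C1, StairA, C2}.
Min-cut edges: C1→C4 (6), StairA→StairC (4), C2→Exit (7); capacity 6 + 4 + 7 = 17.
This cut is saturated, so no flow can exceed 17.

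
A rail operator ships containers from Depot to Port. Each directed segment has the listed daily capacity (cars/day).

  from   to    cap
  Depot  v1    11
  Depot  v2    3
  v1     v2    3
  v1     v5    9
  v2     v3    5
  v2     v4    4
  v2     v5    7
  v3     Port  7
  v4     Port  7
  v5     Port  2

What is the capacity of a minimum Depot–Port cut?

8

Augment Depot→v1→v5→Port: bottleneck 2, flow now 2.
Augment Depot→v2→v3→Port: bottleneck 3, flow now 5.
Augment Depot→v1→v2→v3→Port: bottleneck 2, flow now 7.
Augment Depot→v1→v2→v4→Port: bottleneck 1, flow now 8.
No augmenting path remains; maximum flow = 8.
By max-flow min-cut, the minimum cut capacity equals the max flow.
In the residual graph, reachable from Depot: {Depot, v1, v5}.
Min-cut edges: Depot→v2 (3), v1→v2 (3), v5→Port (2); capacity 3 + 3 + 2 = 8.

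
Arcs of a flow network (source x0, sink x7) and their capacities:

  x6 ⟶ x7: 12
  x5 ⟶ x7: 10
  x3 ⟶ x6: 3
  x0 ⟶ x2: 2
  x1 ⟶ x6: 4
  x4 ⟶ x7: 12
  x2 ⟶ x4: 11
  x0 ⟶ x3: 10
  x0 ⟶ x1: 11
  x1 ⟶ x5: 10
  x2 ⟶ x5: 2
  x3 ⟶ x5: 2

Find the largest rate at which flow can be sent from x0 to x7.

18

Augment x0→x1→x5→x7: bottleneck 10, flow now 10.
Augment x0→x1→x6→x7: bottleneck 1, flow now 11.
Augment x0→x2→x4→x7: bottleneck 2, flow now 13.
Augment x0→x3→x6→x7: bottleneck 3, flow now 16.
Augment x0→x3→x5→x1→x6→x7: bottleneck 2, flow now 18. (uses reverse residual edge)
No augmenting path remains; maximum flow = 18.
In the residual graph, reachable from x0: {x0, x3}.
Min-cut edges: x0→x1 (11), x0→x2 (2), x3→x5 (2), x3→x6 (3); capacity 11 + 2 + 2 + 3 = 18.
This cut is saturated, so no flow can exceed 18.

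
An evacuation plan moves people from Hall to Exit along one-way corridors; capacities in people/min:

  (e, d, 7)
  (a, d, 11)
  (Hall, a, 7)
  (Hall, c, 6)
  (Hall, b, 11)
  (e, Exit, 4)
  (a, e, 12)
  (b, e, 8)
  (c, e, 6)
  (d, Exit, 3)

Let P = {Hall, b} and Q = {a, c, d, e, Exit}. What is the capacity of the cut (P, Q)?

21

Edges leaving {Hall, b}: Hall→a (7), Hall→c (6), b→e (8).
Cut capacity = 7 + 6 + 8 = 21.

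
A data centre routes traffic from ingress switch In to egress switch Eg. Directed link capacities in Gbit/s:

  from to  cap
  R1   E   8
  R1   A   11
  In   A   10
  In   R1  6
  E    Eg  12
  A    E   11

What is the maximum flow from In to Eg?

Augment In→A→E→Eg: bottleneck 10, flow now 10.
Augment In→R1→E→Eg: bottleneck 2, flow now 12.
No augmenting path remains; maximum flow = 12.
In the residual graph, reachable from In: {In, A, R1, E}.
Min-cut edges: E→Eg (12); capacity 12 = 12.
This cut is saturated, so no flow can exceed 12.

12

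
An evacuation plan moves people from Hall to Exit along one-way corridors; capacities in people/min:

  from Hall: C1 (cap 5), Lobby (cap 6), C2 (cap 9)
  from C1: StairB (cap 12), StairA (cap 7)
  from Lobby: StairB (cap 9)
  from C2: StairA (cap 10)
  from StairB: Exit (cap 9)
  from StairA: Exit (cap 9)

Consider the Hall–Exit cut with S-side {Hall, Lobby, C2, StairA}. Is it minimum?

Given cut capacity: 5 + 9 + 9 = 23.
Augment Hall→C1→StairB→Exit: bottleneck 5, flow now 5.
Augment Hall→Lobby→StairB→Exit: bottleneck 4, flow now 9.
Augment Hall→C2→StairA→Exit: bottleneck 9, flow now 18.
No augmenting path remains; maximum flow = 18.
In the residual graph, reachable from Hall: {Hall, C1, Lobby, C2, StairB, StairA}.
Min-cut edges: StairB→Exit (9), StairA→Exit (9); capacity 9 + 9 = 18.
Cut capacity 23 exceeds the max flow 18, so it is not minimum.

No — its capacity is 23, but the minimum cut has capacity 18.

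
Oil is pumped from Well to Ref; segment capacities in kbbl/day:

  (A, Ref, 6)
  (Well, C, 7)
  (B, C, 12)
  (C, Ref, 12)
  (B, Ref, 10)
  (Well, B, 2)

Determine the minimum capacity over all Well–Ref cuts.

9

Augment Well→B→Ref: bottleneck 2, flow now 2.
Augment Well→C→Ref: bottleneck 7, flow now 9.
No augmenting path remains; maximum flow = 9.
By max-flow min-cut, the minimum cut capacity equals the max flow.
In the residual graph, reachable from Well: {Well}.
Min-cut edges: Well→B (2), Well→C (7); capacity 2 + 7 = 9.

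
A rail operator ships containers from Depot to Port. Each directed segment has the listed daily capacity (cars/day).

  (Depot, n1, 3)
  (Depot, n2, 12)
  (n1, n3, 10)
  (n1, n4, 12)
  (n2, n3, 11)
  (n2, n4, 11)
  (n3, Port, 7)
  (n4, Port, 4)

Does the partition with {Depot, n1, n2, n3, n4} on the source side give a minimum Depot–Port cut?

Given cut capacity: 7 + 4 = 11.
Augment Depot→n1→n3→Port: bottleneck 3, flow now 3.
Augment Depot→n2→n3→Port: bottleneck 4, flow now 7.
Augment Depot→n2→n4→Port: bottleneck 4, flow now 11.
No augmenting path remains; maximum flow = 11.
Cut capacity 11 equals the max flow, so it is a minimum cut.

Yes — it is a minimum cut (capacity 11).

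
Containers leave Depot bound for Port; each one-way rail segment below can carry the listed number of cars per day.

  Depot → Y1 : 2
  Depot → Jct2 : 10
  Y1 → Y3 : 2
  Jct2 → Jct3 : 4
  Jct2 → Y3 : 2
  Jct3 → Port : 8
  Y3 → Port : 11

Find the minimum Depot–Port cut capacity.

Augment Depot→Y1→Y3→Port: bottleneck 2, flow now 2.
Augment Depot→Jct2→Jct3→Port: bottleneck 4, flow now 6.
Augment Depot→Jct2→Y3→Port: bottleneck 2, flow now 8.
No augmenting path remains; maximum flow = 8.
By max-flow min-cut, the minimum cut capacity equals the max flow.
In the residual graph, reachable from Depot: {Depot, Jct2}.
Min-cut edges: Depot→Y1 (2), Jct2→Jct3 (4), Jct2→Y3 (2); capacity 2 + 4 + 2 = 8.

8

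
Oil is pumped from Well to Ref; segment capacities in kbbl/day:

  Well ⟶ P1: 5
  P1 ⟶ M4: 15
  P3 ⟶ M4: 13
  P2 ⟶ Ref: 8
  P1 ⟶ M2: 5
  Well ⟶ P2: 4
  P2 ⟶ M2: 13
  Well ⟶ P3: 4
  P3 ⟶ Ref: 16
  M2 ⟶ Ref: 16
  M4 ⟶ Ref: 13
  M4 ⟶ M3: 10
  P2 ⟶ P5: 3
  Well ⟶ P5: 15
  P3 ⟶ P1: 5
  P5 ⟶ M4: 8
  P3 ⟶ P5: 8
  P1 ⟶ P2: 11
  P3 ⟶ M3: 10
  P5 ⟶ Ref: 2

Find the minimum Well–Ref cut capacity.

Augment Well→P3→Ref: bottleneck 4, flow now 4.
Augment Well→P2→Ref: bottleneck 4, flow now 8.
Augment Well→P5→Ref: bottleneck 2, flow now 10.
Augment Well→P1→P2→Ref: bottleneck 4, flow now 14.
Augment Well→P1→M2→Ref: bottleneck 1, flow now 15.
Augment Well→P5→M4→Ref: bottleneck 8, flow now 23.
No augmenting path remains; maximum flow = 23.
By max-flow min-cut, the minimum cut capacity equals the max flow.
In the residual graph, reachable from Well: {Well, P5}.
Min-cut edges: Well→P3 (4), Well→P1 (5), Well→P2 (4), P5→M4 (8), P5→Ref (2); capacity 4 + 5 + 4 + 8 + 2 = 23.

23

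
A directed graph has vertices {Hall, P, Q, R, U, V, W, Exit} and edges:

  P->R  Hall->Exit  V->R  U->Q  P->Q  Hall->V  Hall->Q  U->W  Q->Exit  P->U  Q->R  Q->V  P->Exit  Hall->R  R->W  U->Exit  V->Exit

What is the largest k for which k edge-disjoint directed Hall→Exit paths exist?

Assign every edge capacity 1; by Menger, the answer equals the max flow.
Path Hall→Exit (+1); total 1.
Path Hall→Q→Exit (+1); total 2.
Path Hall→V→Exit (+1); total 3.
No residual Hall→Exit path; max flow = 3.
Certifying cut of size 3: {Hall→Exit, Hall→Q, Hall→V}.

3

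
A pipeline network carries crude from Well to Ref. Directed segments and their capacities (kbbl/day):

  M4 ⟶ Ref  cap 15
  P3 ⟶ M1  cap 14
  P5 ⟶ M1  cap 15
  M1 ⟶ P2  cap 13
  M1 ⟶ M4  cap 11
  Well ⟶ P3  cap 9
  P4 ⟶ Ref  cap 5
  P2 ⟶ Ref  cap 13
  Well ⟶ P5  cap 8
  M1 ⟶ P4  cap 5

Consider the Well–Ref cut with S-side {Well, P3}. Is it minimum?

Given cut capacity: 8 + 14 = 22.
Augment Well→P3→M1→M4→Ref: bottleneck 9, flow now 9.
Augment Well→P5→M1→M4→Ref: bottleneck 2, flow now 11.
Augment Well→P5→M1→P2→Ref: bottleneck 6, flow now 17.
No augmenting path remains; maximum flow = 17.
In the residual graph, reachable from Well: {Well}.
Min-cut edges: Well→P3 (9), Well→P5 (8); capacity 9 + 8 = 17.
Cut capacity 22 exceeds the max flow 17, so it is not minimum.

No — its capacity is 22, but the minimum cut has capacity 17.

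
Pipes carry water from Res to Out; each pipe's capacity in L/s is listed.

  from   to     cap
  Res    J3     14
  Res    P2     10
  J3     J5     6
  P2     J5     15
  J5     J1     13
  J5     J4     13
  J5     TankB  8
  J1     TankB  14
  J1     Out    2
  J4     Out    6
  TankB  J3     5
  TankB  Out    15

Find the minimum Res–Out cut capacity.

Augment Res→J3→J5→J1→Out: bottleneck 2, flow now 2.
Augment Res→J3→J5→J4→Out: bottleneck 4, flow now 6.
Augment Res→P2→J5→J4→Out: bottleneck 2, flow now 8.
Augment Res→P2→J5→TankB→Out: bottleneck 8, flow now 16.
No augmenting path remains; maximum flow = 16.
By max-flow min-cut, the minimum cut capacity equals the max flow.
In the residual graph, reachable from Res: {Res, J3}.
Min-cut edges: Res→P2 (10), J3→J5 (6); capacity 10 + 6 = 16.

16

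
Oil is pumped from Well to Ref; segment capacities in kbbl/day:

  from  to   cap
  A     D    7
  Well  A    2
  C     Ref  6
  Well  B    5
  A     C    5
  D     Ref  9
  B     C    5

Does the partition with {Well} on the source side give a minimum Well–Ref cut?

Given cut capacity: 2 + 5 = 7.
Augment Well→A→C→Ref: bottleneck 2, flow now 2.
Augment Well→B→C→Ref: bottleneck 4, flow now 6.
Augment Well→B→C→A→D→Ref: bottleneck 1, flow now 7. (uses reverse residual edge)
No augmenting path remains; maximum flow = 7.
Cut capacity 7 equals the max flow, so it is a minimum cut.

Yes — it is a minimum cut (capacity 7).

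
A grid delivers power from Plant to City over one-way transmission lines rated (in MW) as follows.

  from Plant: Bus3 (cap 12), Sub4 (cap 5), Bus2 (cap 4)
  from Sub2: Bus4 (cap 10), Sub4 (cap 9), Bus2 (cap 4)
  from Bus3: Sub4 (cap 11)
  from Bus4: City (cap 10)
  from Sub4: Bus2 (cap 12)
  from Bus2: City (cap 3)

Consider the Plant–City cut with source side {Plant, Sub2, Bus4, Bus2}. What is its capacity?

39

Edges leaving {Plant, Sub2, Bus4, Bus2}: Plant→Bus3 (12), Plant→Sub4 (5), Sub2→Sub4 (9), Bus4→City (10), Bus2→City (3).
Cut capacity = 12 + 5 + 9 + 10 + 3 = 39.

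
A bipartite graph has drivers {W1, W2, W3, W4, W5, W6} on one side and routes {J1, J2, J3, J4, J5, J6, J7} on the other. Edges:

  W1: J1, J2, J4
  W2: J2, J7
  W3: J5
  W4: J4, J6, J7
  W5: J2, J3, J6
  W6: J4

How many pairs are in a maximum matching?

Unit-capacity flow: source→left, listed edges, right→sink; max matching = max flow.
Augmenting path W1→J1 (+1); matched 1.
Augmenting path W2→J2 (+1); matched 2.
Augmenting path W3→J5 (+1); matched 3.
Augmenting path W4→J4 (+1); matched 4.
Augmenting path W5→J3 (+1); matched 5.
Augmenting path W6→J4→W4→J6 (+1); matched 6.
No augmenting path remains; maximum matching = 6.
König certificate: {W1, W2, W3, W4, W5, W6} is a vertex cover of size 6 (every listed pair touches it), so no matching can be larger.

6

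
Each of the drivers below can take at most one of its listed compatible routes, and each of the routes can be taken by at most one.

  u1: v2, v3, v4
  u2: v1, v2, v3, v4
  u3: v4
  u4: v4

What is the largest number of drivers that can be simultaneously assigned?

3

Unit-capacity flow: source→left, listed edges, right→sink; max matching = max flow.
Augmenting path u1→v2 (+1); matched 1.
Augmenting path u2→v1 (+1); matched 2.
Augmenting path u3→v4 (+1); matched 3.
No augmenting path remains; maximum matching = 3.
König certificate: {u1, u2, v4} is a vertex cover of size 3 (every listed pair touches it), so no matching can be larger.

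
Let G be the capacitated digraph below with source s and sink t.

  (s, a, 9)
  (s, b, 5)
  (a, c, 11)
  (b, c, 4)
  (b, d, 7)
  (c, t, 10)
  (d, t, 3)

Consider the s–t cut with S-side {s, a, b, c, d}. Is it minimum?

Given cut capacity: 10 + 3 = 13.
Augment s→a→c→t: bottleneck 9, flow now 9.
Augment s→b→c→t: bottleneck 1, flow now 10.
Augment s→b→d→t: bottleneck 3, flow now 13.
No augmenting path remains; maximum flow = 13.
Cut capacity 13 equals the max flow, so it is a minimum cut.

Yes — it is a minimum cut (capacity 13).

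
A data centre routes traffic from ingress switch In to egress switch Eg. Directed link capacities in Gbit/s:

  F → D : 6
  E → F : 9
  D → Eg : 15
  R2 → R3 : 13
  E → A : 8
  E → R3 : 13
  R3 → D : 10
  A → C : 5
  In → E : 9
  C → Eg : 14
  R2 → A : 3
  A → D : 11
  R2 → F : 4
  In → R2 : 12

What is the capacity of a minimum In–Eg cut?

Augment In→R2→F→D→Eg: bottleneck 4, flow now 4.
Augment In→R2→A→D→Eg: bottleneck 3, flow now 7.
Augment In→R2→R3→D→Eg: bottleneck 5, flow now 12.
Augment In→E→F→D→Eg: bottleneck 2, flow now 14.
Augment In→E→A→D→Eg: bottleneck 1, flow now 15.
Augment In→E→A→C→Eg: bottleneck 5, flow now 20.
No augmenting path remains; maximum flow = 20.
By max-flow min-cut, the minimum cut capacity equals the max flow.
In the residual graph, reachable from In: {In, R2, E, F, A, R3, D}.
Min-cut edges: A→C (5), D→Eg (15); capacity 5 + 15 = 20.

20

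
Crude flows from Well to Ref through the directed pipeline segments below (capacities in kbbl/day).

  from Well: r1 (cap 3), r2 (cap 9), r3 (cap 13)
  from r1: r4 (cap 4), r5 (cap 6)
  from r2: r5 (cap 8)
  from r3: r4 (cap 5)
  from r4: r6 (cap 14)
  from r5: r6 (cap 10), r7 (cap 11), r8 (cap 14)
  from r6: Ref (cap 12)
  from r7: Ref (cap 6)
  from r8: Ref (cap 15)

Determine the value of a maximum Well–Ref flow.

16

Augment Well→r1→r4→r6→Ref: bottleneck 3, flow now 3.
Augment Well→r2→r5→r6→Ref: bottleneck 8, flow now 11.
Augment Well→r3→r4→r6→Ref: bottleneck 1, flow now 12.
Augment Well→r3→r4→r1→r5→r7→Ref: bottleneck 3, flow now 15. (uses reverse residual edge)
Augment Well→r3→r4→r6→r5→r7→Ref: bottleneck 1, flow now 16. (uses reverse residual edge)
No augmenting path remains; maximum flow = 16.
In the residual graph, reachable from Well: {Well, r2, r3}.
Min-cut edges: Well→r1 (3), r2→r5 (8), r3→r4 (5); capacity 3 + 8 + 5 = 16.
This cut is saturated, so no flow can exceed 16.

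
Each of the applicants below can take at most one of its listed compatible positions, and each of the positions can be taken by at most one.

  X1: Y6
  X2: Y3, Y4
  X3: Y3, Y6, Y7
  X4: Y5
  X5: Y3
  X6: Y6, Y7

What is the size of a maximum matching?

5

Unit-capacity flow: source→left, listed edges, right→sink; max matching = max flow.
Augmenting path X1→Y6 (+1); matched 1.
Augmenting path X2→Y3 (+1); matched 2.
Augmenting path X3→Y7 (+1); matched 3.
Augmenting path X4→Y5 (+1); matched 4.
Augmenting path X5→Y3→X2→Y4 (+1); matched 5.
No augmenting path remains; maximum matching = 5.
König certificate: {X2, X4, Y3, Y6, Y7} is a vertex cover of size 5 (every listed pair touches it), so no matching can be larger.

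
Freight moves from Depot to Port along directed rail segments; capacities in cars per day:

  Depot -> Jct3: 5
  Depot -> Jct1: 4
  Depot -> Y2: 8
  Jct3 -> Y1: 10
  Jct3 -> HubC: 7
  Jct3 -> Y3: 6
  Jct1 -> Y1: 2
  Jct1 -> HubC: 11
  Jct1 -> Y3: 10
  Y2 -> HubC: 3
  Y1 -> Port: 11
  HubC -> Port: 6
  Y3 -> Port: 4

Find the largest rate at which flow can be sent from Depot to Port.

Augment Depot→Jct3→Y1→Port: bottleneck 5, flow now 5.
Augment Depot→Jct1→Y1→Port: bottleneck 2, flow now 7.
Augment Depot→Jct1→HubC→Port: bottleneck 2, flow now 9.
Augment Depot→Y2→HubC→Port: bottleneck 3, flow now 12.
No augmenting path remains; maximum flow = 12.
In the residual graph, reachable from Depot: {Depot, Y2}.
Min-cut edges: Depot→Jct3 (5), Depot→Jct1 (4), Y2→HubC (3); capacity 5 + 4 + 3 = 12.
This cut is saturated, so no flow can exceed 12.

12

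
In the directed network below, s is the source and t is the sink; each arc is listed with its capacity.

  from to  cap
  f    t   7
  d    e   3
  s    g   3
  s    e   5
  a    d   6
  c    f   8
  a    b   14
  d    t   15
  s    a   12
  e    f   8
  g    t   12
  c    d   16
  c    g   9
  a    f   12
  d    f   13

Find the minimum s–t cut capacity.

Augment s→g→t: bottleneck 3, flow now 3.
Augment s→a→d→t: bottleneck 6, flow now 9.
Augment s→a→f→t: bottleneck 6, flow now 15.
Augment s→e→f→t: bottleneck 1, flow now 16.
No augmenting path remains; maximum flow = 16.
By max-flow min-cut, the minimum cut capacity equals the max flow.
In the residual graph, reachable from s: {s, a, b, e, f}.
Min-cut edges: s→g (3), a→d (6), f→t (7); capacity 3 + 6 + 7 = 16.

16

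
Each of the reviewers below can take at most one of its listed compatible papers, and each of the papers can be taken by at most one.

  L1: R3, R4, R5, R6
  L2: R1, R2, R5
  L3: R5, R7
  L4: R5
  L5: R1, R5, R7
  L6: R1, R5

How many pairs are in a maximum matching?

5

Unit-capacity flow: source→left, listed edges, right→sink; max matching = max flow.
Augmenting path L1→R3 (+1); matched 1.
Augmenting path L2→R1 (+1); matched 2.
Augmenting path L3→R5 (+1); matched 3.
Augmenting path L5→R7 (+1); matched 4.
Augmenting path L6→R1→L2→R2 (+1); matched 5.
No augmenting path remains; maximum matching = 5.
König certificate: {L1, L2, R1, R5, R7} is a vertex cover of size 5 (every listed pair touches it), so no matching can be larger.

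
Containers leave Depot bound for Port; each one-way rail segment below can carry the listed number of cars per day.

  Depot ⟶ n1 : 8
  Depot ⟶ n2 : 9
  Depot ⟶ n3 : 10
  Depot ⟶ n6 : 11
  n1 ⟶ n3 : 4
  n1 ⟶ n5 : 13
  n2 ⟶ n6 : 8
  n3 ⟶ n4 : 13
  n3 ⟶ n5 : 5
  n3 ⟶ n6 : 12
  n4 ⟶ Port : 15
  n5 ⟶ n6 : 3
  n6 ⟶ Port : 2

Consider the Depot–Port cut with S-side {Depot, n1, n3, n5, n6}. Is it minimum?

No — its capacity is 24, but the minimum cut has capacity 15.

Given cut capacity: 9 + 13 + 2 = 24.
Augment Depot→n6→Port: bottleneck 2, flow now 2.
Augment Depot→n3→n4→Port: bottleneck 10, flow now 12.
Augment Depot→n1→n3→n4→Port: bottleneck 3, flow now 15.
No augmenting path remains; maximum flow = 15.
In the residual graph, reachable from Depot: {Depot, n1, n2, n3, n5, n6}.
Min-cut edges: n3→n4 (13), n6→Port (2); capacity 13 + 2 = 15.
Cut capacity 24 exceeds the max flow 15, so it is not minimum.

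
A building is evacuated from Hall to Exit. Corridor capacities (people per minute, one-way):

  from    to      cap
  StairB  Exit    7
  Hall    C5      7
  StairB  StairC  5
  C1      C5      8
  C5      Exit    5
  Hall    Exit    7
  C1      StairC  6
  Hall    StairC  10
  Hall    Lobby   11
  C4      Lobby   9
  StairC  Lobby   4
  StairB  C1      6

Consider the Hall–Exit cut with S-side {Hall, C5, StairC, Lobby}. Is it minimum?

Given cut capacity: 7 + 5 = 12.
Augment Hall→Exit: bottleneck 7, flow now 7.
Augment Hall→C5→Exit: bottleneck 5, flow now 12.
No augmenting path remains; maximum flow = 12.
Cut capacity 12 equals the max flow, so it is a minimum cut.

Yes — it is a minimum cut (capacity 12).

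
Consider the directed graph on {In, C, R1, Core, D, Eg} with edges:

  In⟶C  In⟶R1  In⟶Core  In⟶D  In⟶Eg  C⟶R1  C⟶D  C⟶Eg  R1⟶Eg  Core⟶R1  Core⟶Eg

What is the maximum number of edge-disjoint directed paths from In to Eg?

4

Assign every edge capacity 1; by Menger, the answer equals the max flow.
Path In→Eg (+1); total 1.
Path In→C→Eg (+1); total 2.
Path In→R1→Eg (+1); total 3.
Path In→Core→Eg (+1); total 4.
No residual In→Eg path; max flow = 4.
Certifying cut of size 4: {In→C, In→Core, In→Eg, In→R1}.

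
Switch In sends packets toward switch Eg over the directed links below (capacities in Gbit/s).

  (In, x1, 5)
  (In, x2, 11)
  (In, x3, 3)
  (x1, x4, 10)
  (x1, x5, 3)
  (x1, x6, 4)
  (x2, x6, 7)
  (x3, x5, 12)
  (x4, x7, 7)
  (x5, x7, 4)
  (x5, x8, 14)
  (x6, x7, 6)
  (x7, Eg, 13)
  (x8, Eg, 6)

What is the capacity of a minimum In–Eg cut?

Augment In→x1→x4→x7→Eg: bottleneck 5, flow now 5.
Augment In→x2→x6→x7→Eg: bottleneck 6, flow now 11.
Augment In→x3→x5→x7→Eg: bottleneck 2, flow now 13.
Augment In→x3→x5→x8→Eg: bottleneck 1, flow now 14.
No augmenting path remains; maximum flow = 14.
By max-flow min-cut, the minimum cut capacity equals the max flow.
In the residual graph, reachable from In: {In, x2, x6}.
Min-cut edges: In→x1 (5), In→x3 (3), x6→x7 (6); capacity 5 + 3 + 6 = 14.

14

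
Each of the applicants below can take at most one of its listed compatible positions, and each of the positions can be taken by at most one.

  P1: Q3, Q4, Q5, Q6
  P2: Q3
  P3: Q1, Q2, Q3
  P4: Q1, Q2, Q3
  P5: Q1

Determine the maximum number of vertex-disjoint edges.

4

Unit-capacity flow: source→left, listed edges, right→sink; max matching = max flow.
Augmenting path P1→Q3 (+1); matched 1.
Augmenting path P3→Q1 (+1); matched 2.
Augmenting path P4→Q2 (+1); matched 3.
Augmenting path P2→Q3→P1→Q4 (+1); matched 4.
No augmenting path remains; maximum matching = 4.
König certificate: {P1, Q1, Q2, Q3} is a vertex cover of size 4 (every listed pair touches it), so no matching can be larger.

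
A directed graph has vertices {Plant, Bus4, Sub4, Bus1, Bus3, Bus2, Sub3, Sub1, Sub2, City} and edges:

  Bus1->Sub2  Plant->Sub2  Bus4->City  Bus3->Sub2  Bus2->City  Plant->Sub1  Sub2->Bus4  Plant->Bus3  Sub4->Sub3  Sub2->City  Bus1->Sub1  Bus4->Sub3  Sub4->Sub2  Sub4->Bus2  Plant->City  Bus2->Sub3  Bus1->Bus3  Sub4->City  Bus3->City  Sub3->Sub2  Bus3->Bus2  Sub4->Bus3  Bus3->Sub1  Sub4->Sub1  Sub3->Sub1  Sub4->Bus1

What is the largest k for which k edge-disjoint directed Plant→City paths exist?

3

Assign every edge capacity 1; by Menger, the answer equals the max flow.
Path Plant→City (+1); total 1.
Path Plant→Bus3→City (+1); total 2.
Path Plant→Sub2→City (+1); total 3.
No residual Plant→City path; max flow = 3.
Certifying cut of size 3: {Plant→Bus3, Plant→City, Plant→Sub2}.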